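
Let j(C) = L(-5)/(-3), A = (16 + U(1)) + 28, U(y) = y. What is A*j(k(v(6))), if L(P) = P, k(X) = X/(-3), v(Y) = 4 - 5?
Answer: 75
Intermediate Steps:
v(Y) = -1
k(X) = -X/3 (k(X) = X*(-⅓) = -X/3)
A = 45 (A = (16 + 1) + 28 = 17 + 28 = 45)
j(C) = 5/3 (j(C) = -5/(-3) = -5*(-⅓) = 5/3)
A*j(k(v(6))) = 45*(5/3) = 75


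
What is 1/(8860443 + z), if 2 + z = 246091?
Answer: 1/9106532 ≈ 1.0981e-7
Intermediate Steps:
z = 246089 (z = -2 + 246091 = 246089)
1/(8860443 + z) = 1/(8860443 + 246089) = 1/9106532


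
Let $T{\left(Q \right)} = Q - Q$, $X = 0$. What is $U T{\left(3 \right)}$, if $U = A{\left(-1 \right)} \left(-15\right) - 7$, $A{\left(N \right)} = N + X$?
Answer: $0$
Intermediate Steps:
$A{\left(N \right)} = N$ ($A{\left(N \right)} = N + 0 = N$)
$T{\left(Q \right)} = 0$
$U = 8$ ($U = \left(-1\right) \left(-15\right) - 7 = 15 - 7 = 8$)
$U T{\left(3 \right)} = 8 \cdot 0 = 0$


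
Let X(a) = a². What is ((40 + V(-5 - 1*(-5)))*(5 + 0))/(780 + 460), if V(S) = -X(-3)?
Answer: ⅛ ≈ 0.12500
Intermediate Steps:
V(S) = -9 (V(S) = -1*(-3)² = -1*9 = -9)
((40 + V(-5 - 1*(-5)))*(5 + 0))/(780 + 460) = ((40 - 9)*(5 + 0))/(780 + 460) = (31*5)/1240 = (1/1240)*155 = ⅛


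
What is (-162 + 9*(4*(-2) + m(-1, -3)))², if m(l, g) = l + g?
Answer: 72900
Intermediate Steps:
m(l, g) = g + l
(-162 + 9*(4*(-2) + m(-1, -3)))² = (-162 + 9*(4*(-2) + (-3 - 1)))² = (-162 + 9*(-8 - 4))² = (-162 + 9*(-12))² = (-162 - 108)² = (-270)² = 72900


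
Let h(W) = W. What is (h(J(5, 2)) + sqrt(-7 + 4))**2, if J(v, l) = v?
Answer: (5 + I*sqrt(3))**2 ≈ 22.0 + 17.32*I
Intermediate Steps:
(h(J(5, 2)) + sqrt(-7 + 4))**2 = (5 + sqrt(-7 + 4))**2 = (5 + sqrt(-3))**2 = (5 + I*sqrt(3))**2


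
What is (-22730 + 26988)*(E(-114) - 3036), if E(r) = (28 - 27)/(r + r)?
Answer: -1473712961/114 ≈ -1.2927e+7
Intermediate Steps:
E(r) = 1/(2*r)
(-22730 + 26988)*(E(-114) - 3036) = (-22730 + 26988)*((½)/(-114) - 3036) = 4258*((½)*(-1/114) - 3036) = 4258*(-1/228 - 3036) = 4258*(-692209/228) = -1473712961/114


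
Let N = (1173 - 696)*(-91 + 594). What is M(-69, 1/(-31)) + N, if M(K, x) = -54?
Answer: 239877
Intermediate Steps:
N = 239931 (N = 477*503 = 239931)
M(-69, 1/(-31)) + N = -54 + 239931 = 239877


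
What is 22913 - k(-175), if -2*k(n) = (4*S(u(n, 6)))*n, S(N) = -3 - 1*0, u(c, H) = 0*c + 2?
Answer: 23963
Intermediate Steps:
u(c, H) = 2 (u(c, H) = 0 + 2 = 2)
S(N) = -3 (S(N) = -3 + 0 = -3)
k(n) = 6*n (k(n) = -4*(-3)*n/2 = -(-6)*n = 6*n)
22913 - k(-175) = 22913 - 6*(-175) = 22913 - 1*(-1050) = 22913 + 1050 = 23963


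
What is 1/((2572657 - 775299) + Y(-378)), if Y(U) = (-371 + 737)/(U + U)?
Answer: 126/226467047 ≈ 5.5637e-7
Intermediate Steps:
Y(U) = 183/U (Y(U) = 366/((2*U)) = 366*(1/(2*U)) = 183/U)
1/((2572657 - 775299) + Y(-378)) = 1/((2572657 - 775299) + 183/(-378)) = 1/(1797358 + 183*(-1/378)) = 1/(1797358 - 61/126) = 1/(226467047/126) = 126/226467047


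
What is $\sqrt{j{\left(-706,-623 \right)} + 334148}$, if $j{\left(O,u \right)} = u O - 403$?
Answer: $\sqrt{773583} \approx 879.54$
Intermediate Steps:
$j{\left(O,u \right)} = -403 + O u$ ($j{\left(O,u \right)} = O u - 403 = -403 + O u$)
$\sqrt{j{\left(-706,-623 \right)} + 334148} = \sqrt{\left(-403 - -439838\right) + 334148} = \sqrt{\left(-403 + 439838\right) + 334148} = \sqrt{439435 + 334148} = \sqrt{773583}$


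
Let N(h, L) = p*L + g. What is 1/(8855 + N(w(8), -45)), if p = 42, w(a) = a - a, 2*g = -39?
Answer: 2/13891 ≈ 0.00014398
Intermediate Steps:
g = -39/2 (g = (½)*(-39) = -39/2 ≈ -19.500)
w(a) = 0
N(h, L) = -39/2 + 42*L (N(h, L) = 42*L - 39/2 = -39/2 + 42*L)
1/(8855 + N(w(8), -45)) = 1/(8855 + (-39/2 + 42*(-45))) = 1/(8855 + (-39/2 - 1890)) = 1/(8855 - 3819/2) = 1/(13891/2) = 2/13891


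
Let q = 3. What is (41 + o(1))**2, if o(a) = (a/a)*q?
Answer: 1936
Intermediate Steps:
o(a) = 3 (o(a) = (a/a)*3 = 1*3 = 3)
(41 + o(1))**2 = (41 + 3)**2 = 44**2 = 1936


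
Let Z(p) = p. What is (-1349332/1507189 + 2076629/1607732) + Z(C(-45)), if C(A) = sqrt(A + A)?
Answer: 960508150857/2423155985348 + 3*I*sqrt(10) ≈ 0.39639 + 9.4868*I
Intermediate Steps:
C(A) = sqrt(2)*sqrt(A) (C(A) = sqrt(2*A) = sqrt(2)*sqrt(A))
(-1349332/1507189 + 2076629/1607732) + Z(C(-45)) = (-1349332/1507189 + 2076629/1607732) + sqrt(2)*sqrt(-45) = (-1349332*1/1507189 + 2076629*(1/1607732)) + sqrt(2)*(3*I*sqrt(5)) = (-1349332/1507189 + 2076629/1607732) + 3*I*sqrt(10) = 960508150857/2423155985348 + 3*I*sqrt(10)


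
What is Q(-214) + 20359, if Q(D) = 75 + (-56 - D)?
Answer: 20592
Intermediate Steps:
Q(D) = 19 - D
Q(-214) + 20359 = (19 - 1*(-214)) + 20359 = (19 + 214) + 20359 = 233 + 20359 = 20592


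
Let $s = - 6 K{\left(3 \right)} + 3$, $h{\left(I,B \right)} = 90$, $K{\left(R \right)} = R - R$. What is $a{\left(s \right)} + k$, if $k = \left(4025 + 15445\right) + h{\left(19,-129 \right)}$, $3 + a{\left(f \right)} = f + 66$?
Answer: $19626$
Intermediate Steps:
$K{\left(R \right)} = 0$
$s = 3$ ($s = \left(-6\right) 0 + 3 = 0 + 3 = 3$)
$a{\left(f \right)} = 63 + f$ ($a{\left(f \right)} = -3 + \left(f + 66\right) = -3 + \left(66 + f\right) = 63 + f$)
$k = 19560$ ($k = \left(4025 + 15445\right) + 90 = 19470 + 90 = 19560$)
$a{\left(s \right)} + k = \left(63 + 3\right) + 19560 = 66 + 19560 = 19626$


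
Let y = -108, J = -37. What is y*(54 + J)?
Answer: -1836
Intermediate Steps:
y*(54 + J) = -108*(54 - 37) = -108*17 = -1836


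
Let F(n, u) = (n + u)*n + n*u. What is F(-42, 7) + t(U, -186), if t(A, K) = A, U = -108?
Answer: 1068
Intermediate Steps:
F(n, u) = n*u + n*(n + u) (F(n, u) = n*(n + u) + n*u = n*u + n*(n + u))
F(-42, 7) + t(U, -186) = -42*(-42 + 2*7) - 108 = -42*(-42 + 14) - 108 = -42*(-28) - 108 = 1176 - 108 = 1068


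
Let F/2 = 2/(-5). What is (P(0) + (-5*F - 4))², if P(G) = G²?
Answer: 0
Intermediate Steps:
F = -⅘ (F = 2*(2/(-5)) = 2*(2*(-⅕)) = 2*(-⅖) = -⅘ ≈ -0.80000)
(P(0) + (-5*F - 4))² = (0² + (-5*(-⅘) - 4))² = (0 + (4 - 4))² = (0 + 0)² = 0² = 0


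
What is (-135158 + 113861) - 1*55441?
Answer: -76738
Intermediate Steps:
(-135158 + 113861) - 1*55441 = -21297 - 55441 = -76738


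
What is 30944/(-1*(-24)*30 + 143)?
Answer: 30944/863 ≈ 35.856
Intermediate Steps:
30944/(-1*(-24)*30 + 143) = 30944/(24*30 + 143) = 30944/(720 + 143) = 30944/863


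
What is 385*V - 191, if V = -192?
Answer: -74111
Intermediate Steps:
385*V - 191 = 385*(-192) - 191 = -73920 - 191 = -74111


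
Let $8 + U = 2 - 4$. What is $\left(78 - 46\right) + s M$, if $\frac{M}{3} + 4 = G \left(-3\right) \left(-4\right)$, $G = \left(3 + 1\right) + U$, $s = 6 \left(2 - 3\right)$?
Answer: $1400$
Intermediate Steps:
$s = -6$ ($s = 6 \left(-1\right) = -6$)
$U = -10$ ($U = -8 + \left(2 - 4\right) = -8 - 2 = -10$)
$G = -6$ ($G = \left(3 + 1\right) - 10 = 4 - 10 = -6$)
$M = -228$ ($M = -12 + 3 \left(-6\right) \left(-3\right) \left(-4\right) = -12 + 3 \cdot 18 \left(-4\right) = -12 + 3 \left(-72\right) = -12 - 216 = -228$)
$\left(78 - 46\right) + s M = \left(78 - 46\right) - -1368 = 32 + 1368 = 1400$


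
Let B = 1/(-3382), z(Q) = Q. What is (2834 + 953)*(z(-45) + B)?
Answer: -576347317/3382 ≈ -1.7042e+5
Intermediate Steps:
B = -1/3382 ≈ -0.00029568
(2834 + 953)*(z(-45) + B) = (2834 + 953)*(-45 - 1/3382) = 3787*(-152191/3382) = -576347317/3382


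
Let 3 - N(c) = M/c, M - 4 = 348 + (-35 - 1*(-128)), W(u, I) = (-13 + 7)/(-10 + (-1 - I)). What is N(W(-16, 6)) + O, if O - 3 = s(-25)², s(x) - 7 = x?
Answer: -5585/6 ≈ -930.83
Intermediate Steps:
s(x) = 7 + x
W(u, I) = -6/(-11 - I)
M = 445 (M = 4 + (348 + (-35 - 1*(-128))) = 4 + (348 + (-35 + 128)) = 4 + (348 + 93) = 4 + 441 = 445)
N(c) = 3 - 445/c
O = 327 (O = 3 + (7 - 25)² = 3 + (-18)² = 3 + 324 = 327)
N(W(-16, 6)) + O = (3 - 445/(6/(11 + 6))) + 327 = (3 - 445/(6/17)) + 327 = (3 - 445/(6*(1/17))) + 327 = (3 - 445/6/17) + 327 = (3 - 445*17/6) + 327 = (3 - 7565/6) + 327 = -7547/6 + 327 = -5585/6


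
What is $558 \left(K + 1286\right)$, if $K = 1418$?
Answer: $1508832$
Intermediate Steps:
$558 \left(K + 1286\right) = 558 \left(1418 + 1286\right) = 558 \cdot 2704 = 1508832$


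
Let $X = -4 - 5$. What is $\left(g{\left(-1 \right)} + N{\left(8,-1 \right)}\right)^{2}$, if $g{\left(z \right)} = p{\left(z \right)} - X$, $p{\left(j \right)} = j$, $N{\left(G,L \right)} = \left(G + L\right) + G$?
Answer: $529$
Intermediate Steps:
$X = -9$ ($X = -4 - 5 = -9$)
$N{\left(G,L \right)} = L + 2 G$
$g{\left(z \right)} = 9 + z$ ($g{\left(z \right)} = z - -9 = z + 9 = 9 + z$)
$\left(g{\left(-1 \right)} + N{\left(8,-1 \right)}\right)^{2} = \left(\left(9 - 1\right) + \left(-1 + 2 \cdot 8\right)\right)^{2} = \left(8 + \left(-1 + 16\right)\right)^{2} = \left(8 + 15\right)^{2} = 23^{2} = 529$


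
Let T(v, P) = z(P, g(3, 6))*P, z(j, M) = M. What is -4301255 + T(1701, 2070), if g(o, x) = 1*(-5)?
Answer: -4311605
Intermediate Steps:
g(o, x) = -5
T(v, P) = -5*P
-4301255 + T(1701, 2070) = -4301255 - 5*2070 = -4301255 - 10350 = -4311605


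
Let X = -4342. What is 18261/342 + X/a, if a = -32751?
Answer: 66616775/1244538 ≈ 53.527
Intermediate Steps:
18261/342 + X/a = 18261/342 - 4342/(-32751) = 18261*(1/342) - 4342*(-1/32751) = 2029/38 + 4342/32751 = 66616775/1244538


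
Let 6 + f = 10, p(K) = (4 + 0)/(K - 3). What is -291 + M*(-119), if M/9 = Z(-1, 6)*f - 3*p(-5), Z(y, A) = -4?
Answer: 30477/2 ≈ 15239.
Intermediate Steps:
p(K) = 4/(-3 + K)
f = 4 (f = -6 + 10 = 4)
M = -261/2 (M = 9*(-4*4 - 12/(-3 - 5)) = 9*(-16 - 12/(-8)) = 9*(-16 - 12*(-1)/8) = 9*(-16 - 3*(-1/2)) = 9*(-16 + 3/2) = 9*(-29/2) = -261/2 ≈ -130.50)
-291 + M*(-119) = -291 - 261/2*(-119) = -291 + 31059/2 = 30477/2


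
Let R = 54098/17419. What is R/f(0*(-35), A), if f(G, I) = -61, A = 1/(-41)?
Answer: -54098/1062559 ≈ -0.050913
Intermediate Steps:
A = -1/41 ≈ -0.024390
R = 54098/17419 (R = 54098*(1/17419) = 54098/17419 ≈ 3.1057)
R/f(0*(-35), A) = (54098/17419)/(-61) = (54098/17419)*(-1/61) = -54098/1062559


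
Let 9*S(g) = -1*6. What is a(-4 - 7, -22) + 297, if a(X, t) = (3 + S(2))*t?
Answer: 737/3 ≈ 245.67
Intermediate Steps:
S(g) = -2/3 (S(g) = (-1*6)/9 = (1/9)*(-6) = -2/3)
a(X, t) = 7*t/3 (a(X, t) = (3 - 2/3)*t = 7*t/3)
a(-4 - 7, -22) + 297 = (7/3)*(-22) + 297 = -154/3 + 297 = 737/3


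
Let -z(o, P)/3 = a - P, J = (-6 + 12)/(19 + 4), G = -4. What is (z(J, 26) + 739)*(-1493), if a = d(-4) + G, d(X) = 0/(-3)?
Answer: -1237697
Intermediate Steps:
d(X) = 0 (d(X) = 0*(-⅓) = 0)
a = -4 (a = 0 - 4 = -4)
J = 6/23 ≈ 0.26087
z(o, P) = 12 + 3*P (z(o, P) = -3*(-4 - P) = 12 + 3*P)
(z(J, 26) + 739)*(-1493) = ((12 + 3*26) + 739)*(-1493) = ((12 + 78) + 739)*(-1493) = (90 + 739)*(-1493) = 829*(-1493) = -1237697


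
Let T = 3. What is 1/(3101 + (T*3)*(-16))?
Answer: 1/2957 ≈ 0.00033818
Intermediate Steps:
1/(3101 + (T*3)*(-16)) = 1/(3101 + (3*3)*(-16)) = 1/(3101 + 9*(-16)) = 1/(3101 - 144) = 1/2957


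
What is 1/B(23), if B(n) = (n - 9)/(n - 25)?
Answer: -⅐ ≈ -0.14286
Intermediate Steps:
B(n) = (-9 + n)/(-25 + n)
1/B(23) = 1/((-9 + 23)/(-25 + 23)) = 1/(14/(-2)) = 1/(-½*14) = 1/(-7) = -⅐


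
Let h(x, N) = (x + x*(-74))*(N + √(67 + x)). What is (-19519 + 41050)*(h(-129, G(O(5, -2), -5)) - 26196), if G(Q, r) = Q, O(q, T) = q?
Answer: 449761059 + 202757427*I*√62 ≈ 4.4976e+8 + 1.5965e+9*I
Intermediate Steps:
h(x, N) = -73*x*(N + √(67 + x)) (h(x, N) = (x - 74*x)*(N + √(67 + x)) = (-73*x)*(N + √(67 + x)) = -73*x*(N + √(67 + x)))
(-19519 + 41050)*(h(-129, G(O(5, -2), -5)) - 26196) = (-19519 + 41050)*(-73*(-129)*(5 + √(67 - 129)) - 26196) = 21531*(-73*(-129)*(5 + √(-62)) - 26196) = 21531*(-73*(-129)*(5 + I*√62) - 26196) = 21531*((47085 + 9417*I*√62) - 26196) = 21531*(20889 + 9417*I*√62) = 449761059 + 202757427*I*√62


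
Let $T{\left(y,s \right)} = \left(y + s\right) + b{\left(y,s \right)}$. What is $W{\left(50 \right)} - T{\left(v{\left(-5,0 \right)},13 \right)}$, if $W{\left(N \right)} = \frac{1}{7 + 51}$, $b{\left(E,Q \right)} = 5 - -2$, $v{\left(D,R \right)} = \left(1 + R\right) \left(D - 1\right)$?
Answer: $- \frac{811}{58} \approx -13.983$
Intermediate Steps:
$v{\left(D,R \right)} = \left(1 + R\right) \left(-1 + D\right)$
$b{\left(E,Q \right)} = 7$ ($b{\left(E,Q \right)} = 5 + 2 = 7$)
$W{\left(N \right)} = \frac{1}{58}$
$T{\left(y,s \right)} = 7 + s + y$ ($T{\left(y,s \right)} = \left(y + s\right) + 7 = \left(s + y\right) + 7 = 7 + s + y$)
$W{\left(50 \right)} - T{\left(v{\left(-5,0 \right)},13 \right)} = \frac{1}{58} - \left(7 + 13 - 6\right) = \frac{1}{58} - 14 = - \frac{811}{58}$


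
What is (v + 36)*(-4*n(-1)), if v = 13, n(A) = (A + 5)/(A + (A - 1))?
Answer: 784/3 ≈ 261.33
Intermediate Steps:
n(A) = (5 + A)/(-1 + 2*A) (n(A) = (5 + A)/(A + (-1 + A)) = (5 + A)/(-1 + 2*A))
(v + 36)*(-4*n(-1)) = (13 + 36)*(-4*(5 - 1)/(-1 + 2*(-1))) = 49*(-4*4/(-1 - 2)) = 49*(-4*4/(-3)) = 49*(-(-4)*4/3) = 49*(-4*(-4/3)) = 49*(16/3) = 784/3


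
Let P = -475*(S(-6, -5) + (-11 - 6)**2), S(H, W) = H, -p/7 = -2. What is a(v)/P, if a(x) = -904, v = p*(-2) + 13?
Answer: 904/134425 ≈ 0.0067249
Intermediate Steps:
p = 14 (p = -7*(-2) = 14)
v = -15 (v = 14*(-2) + 13 = -28 + 13 = -15)
P = -134425 (P = -475*(-6 + (-11 - 6)**2) = -475*(-6 + (-17)**2) = -475*(-6 + 289) = -475*283 = -134425)
a(v)/P = -904/(-134425) = -904*(-1/134425) = 904/134425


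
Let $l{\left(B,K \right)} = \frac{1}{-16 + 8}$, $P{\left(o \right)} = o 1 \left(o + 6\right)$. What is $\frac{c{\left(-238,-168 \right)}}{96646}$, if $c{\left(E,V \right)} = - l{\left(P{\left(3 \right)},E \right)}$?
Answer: $\frac{1}{773168} \approx 1.2934 \cdot 10^{-6}$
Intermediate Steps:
$P{\left(o \right)} = o \left(6 + o\right)$ ($P{\left(o \right)} = o 1 \left(6 + o\right) = o \left(6 + o\right)$)
$l{\left(B,K \right)} = - \frac{1}{8}$ ($l{\left(B,K \right)} = \frac{1}{-8} = - \frac{1}{8}$)
$c{\left(E,V \right)} = \frac{1}{8}$ ($c{\left(E,V \right)} = \left(-1\right) \left(- \frac{1}{8}\right) = \frac{1}{8}$)
$\frac{c{\left(-238,-168 \right)}}{96646} = \frac{1}{8 \cdot 96646} = \frac{1}{8} \cdot \frac{1}{96646} = \frac{1}{773168}$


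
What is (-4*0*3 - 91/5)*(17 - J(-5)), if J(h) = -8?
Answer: -455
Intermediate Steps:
(-4*0*3 - 91/5)*(17 - J(-5)) = (-4*0*3 - 91/5)*(17 - 1*(-8)) = (0*3 - 91*⅕)*(17 + 8) = (0 - 91/5)*25 = -91/5*25 = -455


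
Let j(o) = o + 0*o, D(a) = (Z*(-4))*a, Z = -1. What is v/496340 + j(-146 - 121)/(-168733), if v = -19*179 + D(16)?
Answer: -430539241/83748937220 ≈ -0.0051408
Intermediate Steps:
D(a) = 4*a (D(a) = (-1*(-4))*a = 4*a)
j(o) = o (j(o) = o + 0 = o)
v = -3337 (v = -19*179 + 4*16 = -3401 + 64 = -3337)
v/496340 + j(-146 - 121)/(-168733) = -3337/496340 + (-146 - 121)/(-168733) = -3337*1/496340 - 267*(-1/168733) = -3337/496340 + 267/168733 = -430539241/83748937220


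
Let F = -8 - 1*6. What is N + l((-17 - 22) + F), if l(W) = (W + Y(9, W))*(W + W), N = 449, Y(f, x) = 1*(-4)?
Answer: 6491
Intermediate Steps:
Y(f, x) = -4
F = -14 (F = -8 - 6 = -14)
l(W) = 2*W*(-4 + W) (l(W) = (W - 4)*(W + W) = (-4 + W)*(2*W) = 2*W*(-4 + W))
N + l((-17 - 22) + F) = 449 + 2*((-17 - 22) - 14)*(-4 + ((-17 - 22) - 14)) = 449 + 2*(-39 - 14)*(-4 + (-39 - 14)) = 449 + 2*(-53)*(-4 - 53) = 449 + 2*(-53)*(-57) = 449 + 6042 = 6491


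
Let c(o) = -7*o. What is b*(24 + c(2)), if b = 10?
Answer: 100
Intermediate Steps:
b*(24 + c(2)) = 10*(24 - 7*2) = 10*(24 - 14) = 10*10 = 100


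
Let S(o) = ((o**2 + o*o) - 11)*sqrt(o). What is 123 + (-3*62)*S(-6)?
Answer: 123 - 11346*I*sqrt(6) ≈ 123.0 - 27792.0*I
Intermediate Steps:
S(o) = sqrt(o)*(-11 + 2*o**2) (S(o) = ((o**2 + o**2) - 11)*sqrt(o) = (2*o**2 - 11)*sqrt(o) = (-11 + 2*o**2)*sqrt(o) = sqrt(o)*(-11 + 2*o**2))
123 + (-3*62)*S(-6) = 123 + (-3*62)*(sqrt(-6)*(-11 + 2*(-6)**2)) = 123 - 186*I*sqrt(6)*(-11 + 2*36) = 123 - 186*I*sqrt(6)*(-11 + 72) = 123 - 186*I*sqrt(6)*61 = 123 - 11346*I*sqrt(6)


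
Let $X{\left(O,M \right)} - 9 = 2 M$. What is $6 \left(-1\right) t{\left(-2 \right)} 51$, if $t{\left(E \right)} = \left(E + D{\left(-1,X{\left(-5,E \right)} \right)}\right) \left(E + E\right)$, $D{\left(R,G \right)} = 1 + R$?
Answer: $-2448$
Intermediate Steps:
$X{\left(O,M \right)} = 9 + 2 M$
$t{\left(E \right)} = 2 E^{2}$ ($t{\left(E \right)} = \left(E + \left(1 - 1\right)\right) \left(E + E\right) = \left(E + 0\right) 2 E = E 2 E = 2 E^{2}$)
$6 \left(-1\right) t{\left(-2 \right)} 51 = 6 \left(-1\right) 2 \left(-2\right)^{2} \cdot 51 = - 6 \cdot 2 \cdot 4 \cdot 51 = \left(-6\right) 8 \cdot 51 = \left(-48\right) 51 = -2448$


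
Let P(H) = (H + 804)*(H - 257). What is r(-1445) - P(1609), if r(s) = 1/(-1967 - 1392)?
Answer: -10958320985/3359 ≈ -3.2624e+6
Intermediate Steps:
P(H) = (-257 + H)*(804 + H) (P(H) = (804 + H)*(-257 + H) = (-257 + H)*(804 + H))
r(s) = -1/3359 (r(s) = 1/(-3359) = -1/3359)
r(-1445) - P(1609) = -1/3359 - (-206628 + 1609² + 547*1609) = -1/3359 - (-206628 + 2588881 + 880123) = -1/3359 - 1*3262376 = -1/3359 - 3262376 = -10958320985/3359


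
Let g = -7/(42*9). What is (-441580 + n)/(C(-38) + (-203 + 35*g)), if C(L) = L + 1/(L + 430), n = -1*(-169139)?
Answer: 2883515544/2557577 ≈ 1127.4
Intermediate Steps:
n = 169139
C(L) = L + 1/(430 + L)
g = -1/54 (g = -7/378 = -7*1/378 = -1/54 ≈ -0.018519)
(-441580 + n)/(C(-38) + (-203 + 35*g)) = (-441580 + 169139)/((1 + (-38)² + 430*(-38))/(430 - 38) + (-203 + 35*(-1/54))) = -272441/((1 + 1444 - 16340)/392 + (-203 - 35/54)) = -272441/((1/392)*(-14895) - 10997/54) = -272441/(-14895/392 - 10997/54) = -272441/(-2557577/10584) = -272441*(-10584/2557577) = 2883515544/2557577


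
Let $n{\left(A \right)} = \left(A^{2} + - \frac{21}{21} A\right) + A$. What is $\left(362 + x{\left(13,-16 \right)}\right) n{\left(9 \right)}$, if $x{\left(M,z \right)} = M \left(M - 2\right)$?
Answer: $40905$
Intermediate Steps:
$x{\left(M,z \right)} = M \left(-2 + M\right)$
$n{\left(A \right)} = A^{2}$ ($n{\left(A \right)} = \left(A^{2} + \left(-21\right) \frac{1}{21} A\right) + A = \left(A^{2} - A\right) + A = A^{2}$)
$\left(362 + x{\left(13,-16 \right)}\right) n{\left(9 \right)} = \left(362 + 13 \left(-2 + 13\right)\right) 9^{2} = \left(362 + 13 \cdot 11\right) 81 = \left(362 + 143\right) 81 = 505 \cdot 81 = 40905$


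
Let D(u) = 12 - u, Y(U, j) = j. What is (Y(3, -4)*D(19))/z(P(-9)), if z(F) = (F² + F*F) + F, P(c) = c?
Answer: 28/153 ≈ 0.18301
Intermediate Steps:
z(F) = F + 2*F² (z(F) = (F² + F²) + F = 2*F² + F = F + 2*F²)
(Y(3, -4)*D(19))/z(P(-9)) = (-4*(12 - 1*19))/((-9*(1 + 2*(-9)))) = (-4*(12 - 19))/((-9*(1 - 18))) = (-4*(-7))/((-9*(-17))) = 28/153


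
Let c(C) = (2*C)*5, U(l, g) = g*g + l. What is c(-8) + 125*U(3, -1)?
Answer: 420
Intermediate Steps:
U(l, g) = l + g² (U(l, g) = g² + l = l + g²)
c(C) = 10*C
c(-8) + 125*U(3, -1) = 10*(-8) + 125*(3 + (-1)²) = -80 + 125*(3 + 1) = -80 + 125*4 = -80 + 500 = 420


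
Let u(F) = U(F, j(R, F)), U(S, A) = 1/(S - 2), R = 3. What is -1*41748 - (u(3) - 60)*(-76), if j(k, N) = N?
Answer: -46232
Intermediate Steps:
U(S, A) = 1/(-2 + S)
u(F) = 1/(-2 + F)
-1*41748 - (u(3) - 60)*(-76) = -1*41748 - (1/(-2 + 3) - 60)*(-76) = -41748 - (1/1 - 60)*(-76) = -41748 - (1 - 60)*(-76) = -41748 - (-59)*(-76) = -41748 - 1*4484 = -41748 - 4484 = -46232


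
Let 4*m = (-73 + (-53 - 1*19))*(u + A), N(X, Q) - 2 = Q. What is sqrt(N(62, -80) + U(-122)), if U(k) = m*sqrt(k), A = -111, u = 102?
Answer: sqrt(-312 + 1305*I*sqrt(122))/2 ≈ 41.99 + 42.909*I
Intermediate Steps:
N(X, Q) = 2 + Q
m = 1305/4 (m = ((-73 + (-53 - 1*19))*(102 - 111))/4 = ((-73 + (-53 - 19))*(-9))/4 = ((-73 - 72)*(-9))/4 = (-145*(-9))/4 = (1/4)*1305 = 1305/4 ≈ 326.25)
U(k) = 1305*sqrt(k)/4
sqrt(N(62, -80) + U(-122)) = sqrt((2 - 80) + 1305*sqrt(-122)/4) = sqrt(-78 + 1305*(I*sqrt(122))/4) = sqrt(-78 + 1305*I*sqrt(122)/4)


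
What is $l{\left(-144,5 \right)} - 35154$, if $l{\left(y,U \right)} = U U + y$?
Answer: $-35273$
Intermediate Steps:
$l{\left(y,U \right)} = y + U^{2}$ ($l{\left(y,U \right)} = U^{2} + y = y + U^{2}$)
$l{\left(-144,5 \right)} - 35154 = \left(-144 + 5^{2}\right) - 35154 = \left(-144 + 25\right) - 35154 = -119 - 35154 = -35273$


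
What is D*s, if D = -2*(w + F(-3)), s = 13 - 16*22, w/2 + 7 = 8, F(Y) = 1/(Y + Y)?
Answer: 1243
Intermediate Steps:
F(Y) = 1/(2*Y)
w = 2 (w = -14 + 2*8 = -14 + 16 = 2)
s = -339 (s = 13 - 352 = -339)
D = -11/3 (D = -2*(2 + (½)/(-3)) = -2*(2 + (½)*(-⅓)) = -2*(2 - ⅙) = -2*11/6 = -11/3 ≈ -3.6667)
D*s = -11/3*(-339) = 1243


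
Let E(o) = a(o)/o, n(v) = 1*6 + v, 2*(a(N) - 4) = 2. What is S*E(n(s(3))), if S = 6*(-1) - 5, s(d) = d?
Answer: -55/9 ≈ -6.1111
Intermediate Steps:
a(N) = 5 (a(N) = 4 + (½)*2 = 4 + 1 = 5)
n(v) = 6 + v
S = -11 (S = -6 - 5 = -11)
E(o) = 5/o
S*E(n(s(3))) = -55/(6 + 3) = -55/9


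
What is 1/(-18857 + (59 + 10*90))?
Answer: -1/17898 ≈ -5.5872e-5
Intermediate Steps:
1/(-18857 + (59 + 10*90)) = 1/(-18857 + (59 + 900)) = 1/(-18857 + 959) = 1/(-17898) = -1/17898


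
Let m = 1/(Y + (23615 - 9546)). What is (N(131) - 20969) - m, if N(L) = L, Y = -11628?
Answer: -50865559/2441 ≈ -20838.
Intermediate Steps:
m = 1/2441 (m = 1/(-11628 + (23615 - 9546)) = 1/(-11628 + 14069) = 1/2441 ≈ 0.00040967)
(N(131) - 20969) - m = (131 - 20969) - 1*1/2441 = -20838 - 1/2441 = -50865559/2441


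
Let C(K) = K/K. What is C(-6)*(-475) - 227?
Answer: -702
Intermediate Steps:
C(K) = 1
C(-6)*(-475) - 227 = 1*(-475) - 227 = -475 - 227 = -702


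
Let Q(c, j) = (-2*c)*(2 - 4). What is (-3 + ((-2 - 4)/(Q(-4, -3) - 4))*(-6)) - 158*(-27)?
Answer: 21306/5 ≈ 4261.2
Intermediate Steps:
Q(c, j) = 4*c (Q(c, j) = -2*c*(-2) = 4*c)
(-3 + ((-2 - 4)/(Q(-4, -3) - 4))*(-6)) - 158*(-27) = (-3 + ((-2 - 4)/(4*(-4) - 4))*(-6)) - 158*(-27) = (-3 - 6/(-16 - 4)*(-6)) + 4266 = (-3 - 6/(-20)*(-6)) + 4266 = (-3 - 6*(-1/20)*(-6)) + 4266 = (-3 + (3/10)*(-6)) + 4266 = (-3 - 9/5) + 4266 = -24/5 + 4266 = 21306/5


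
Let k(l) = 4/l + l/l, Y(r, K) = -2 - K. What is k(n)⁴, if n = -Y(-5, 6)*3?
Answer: 2401/1296 ≈ 1.8526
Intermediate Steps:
n = 24 (n = -(-2 - 1*6)*3 = -(-2 - 6)*3 = -1*(-8)*3 = 8*3 = 24)
k(l) = 1 + 4/l (k(l) = 4/l + 1 = 1 + 4/l)
k(n)⁴ = ((4 + 24)/24)⁴ = ((1/24)*28)⁴ = (7/6)⁴ = 2401/1296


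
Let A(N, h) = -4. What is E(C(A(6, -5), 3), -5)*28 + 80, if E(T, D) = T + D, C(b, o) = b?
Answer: -172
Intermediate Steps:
E(T, D) = D + T
E(C(A(6, -5), 3), -5)*28 + 80 = (-5 - 4)*28 + 80 = -9*28 + 80 = -252 + 80 = -172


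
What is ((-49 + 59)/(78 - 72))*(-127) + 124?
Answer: -263/3 ≈ -87.667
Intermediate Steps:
((-49 + 59)/(78 - 72))*(-127) + 124 = (10/6)*(-127) + 124 = (10*(⅙))*(-127) + 124 = (5/3)*(-127) + 124 = -635/3 + 124 = -263/3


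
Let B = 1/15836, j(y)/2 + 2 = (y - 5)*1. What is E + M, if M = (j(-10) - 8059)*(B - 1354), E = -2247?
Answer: 173494061207/15836 ≈ 1.0956e+7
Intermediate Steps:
j(y) = -14 + 2*y (j(y) = -4 + 2*((y - 5)*1) = -4 + 2*((-5 + y)*1) = -4 + 2*(-5 + y) = -4 + (-10 + 2*y) = -14 + 2*y)
B = 1/15836 ≈ 6.3147e-5
M = 173529644699/15836 (M = ((-14 + 2*(-10)) - 8059)*(1/15836 - 1354) = ((-14 - 20) - 8059)*(-21441943/15836) = (-34 - 8059)*(-21441943/15836) = -8093*(-21441943/15836) = 173529644699/15836 ≈ 1.0958e+7)
E + M = -2247 + 173529644699/15836 = 173494061207/15836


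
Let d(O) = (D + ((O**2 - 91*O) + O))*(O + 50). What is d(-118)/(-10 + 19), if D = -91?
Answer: -184756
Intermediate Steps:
d(O) = (50 + O)*(-91 + O**2 - 90*O) (d(O) = (-91 + ((O**2 - 91*O) + O))*(O + 50) = (-91 + (O**2 - 90*O))*(50 + O) = (-91 + O**2 - 90*O)*(50 + O) = (50 + O)*(-91 + O**2 - 90*O))
d(-118)/(-10 + 19) = (-4550 + (-118)**3 - 4591*(-118) - 40*(-118)**2)/(-10 + 19) = (-4550 - 1643032 + 541738 - 40*13924)/9 = (-4550 - 1643032 + 541738 - 556960)*(1/9) = -1662804*1/9 = -184756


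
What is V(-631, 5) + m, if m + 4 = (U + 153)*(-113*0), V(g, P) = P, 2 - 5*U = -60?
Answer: 1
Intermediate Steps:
U = 62/5 (U = ⅖ - ⅕*(-60) = ⅖ + 12 = 62/5 ≈ 12.400)
m = -4 (m = -4 + (62/5 + 153)*(-113*0) = -4 + (827/5)*0 = -4 + 0 = -4)
V(-631, 5) + m = 5 - 4 = 1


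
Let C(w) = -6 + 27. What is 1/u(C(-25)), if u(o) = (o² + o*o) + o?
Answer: 1/903 ≈ 0.0011074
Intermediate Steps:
C(w) = 21
u(o) = o + 2*o² (u(o) = (o² + o²) + o = 2*o² + o = o + 2*o²)
1/u(C(-25)) = 1/(21*(1 + 2*21)) = 1/(21*(1 + 42)) = 1/(21*43) = 1/903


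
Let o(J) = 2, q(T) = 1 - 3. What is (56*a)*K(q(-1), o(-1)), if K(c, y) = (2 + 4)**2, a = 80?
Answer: 161280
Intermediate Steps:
q(T) = -2
K(c, y) = 36 (K(c, y) = 6**2 = 36)
(56*a)*K(q(-1), o(-1)) = (56*80)*36 = 4480*36 = 161280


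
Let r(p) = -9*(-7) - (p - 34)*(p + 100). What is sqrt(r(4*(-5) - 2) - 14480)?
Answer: I*sqrt(10049) ≈ 100.24*I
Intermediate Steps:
r(p) = 63 - (-34 + p)*(100 + p)
sqrt(r(4*(-5) - 2) - 14480) = sqrt((3463 - (4*(-5) - 2)**2 - 66*(4*(-5) - 2)) - 14480) = sqrt((3463 - (-20 - 2)**2 - 66*(-20 - 2)) - 14480) = sqrt((3463 - 1*(-22)**2 - 66*(-22)) - 14480) = sqrt((3463 - 1*484 + 1452) - 14480) = sqrt((3463 - 484 + 1452) - 14480) = sqrt(4431 - 14480) = sqrt(-10049) = I*sqrt(10049)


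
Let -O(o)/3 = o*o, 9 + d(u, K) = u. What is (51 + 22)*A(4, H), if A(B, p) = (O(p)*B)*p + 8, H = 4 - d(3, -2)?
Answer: -875416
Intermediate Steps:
d(u, K) = -9 + u
O(o) = -3*o² (O(o) = -3*o*o = -3*o²)
H = 10 (H = 4 - (-9 + 3) = 4 - 1*(-6) = 4 + 6 = 10)
A(B, p) = 8 - 3*B*p³ (A(B, p) = ((-3*p²)*B)*p + 8 = (-3*B*p²)*p + 8 = -3*B*p³ + 8 = 8 - 3*B*p³)
(51 + 22)*A(4, H) = (51 + 22)*(8 - 3*4*10³) = 73*(8 - 3*4*1000) = 73*(8 - 12000) = 73*(-11992) = -875416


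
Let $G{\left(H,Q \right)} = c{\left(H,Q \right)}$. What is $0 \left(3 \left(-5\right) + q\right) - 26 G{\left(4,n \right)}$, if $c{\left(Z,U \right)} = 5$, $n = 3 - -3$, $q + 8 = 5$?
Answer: $-130$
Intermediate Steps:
$q = -3$ ($q = -8 + 5 = -3$)
$n = 6$ ($n = 3 + 3 = 6$)
$G{\left(H,Q \right)} = 5$
$0 \left(3 \left(-5\right) + q\right) - 26 G{\left(4,n \right)} = 0 \left(3 \left(-5\right) - 3\right) - 130 = 0 \left(-15 - 3\right) - 130 = 0 \left(-18\right) - 130 = 0 - 130 = -130$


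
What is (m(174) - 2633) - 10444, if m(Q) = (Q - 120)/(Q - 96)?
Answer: -169992/13 ≈ -13076.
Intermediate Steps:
m(Q) = (-120 + Q)/(-96 + Q)
(m(174) - 2633) - 10444 = ((-120 + 174)/(-96 + 174) - 2633) - 10444 = (54/78 - 2633) - 10444 = ((1/78)*54 - 2633) - 10444 = (9/13 - 2633) - 10444 = -34220/13 - 10444 = -169992/13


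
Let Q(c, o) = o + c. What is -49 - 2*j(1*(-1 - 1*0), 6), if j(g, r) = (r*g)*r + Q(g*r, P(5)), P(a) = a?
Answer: 25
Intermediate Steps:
Q(c, o) = c + o
j(g, r) = 5 + g*r + g*r² (j(g, r) = (r*g)*r + (g*r + 5) = (g*r)*r + (5 + g*r) = g*r² + (5 + g*r) = 5 + g*r + g*r²)
-49 - 2*j(1*(-1 - 1*0), 6) = -49 - 2*(5 + (1*(-1 - 1*0))*6 + (1*(-1 - 1*0))*6²) = -49 - 2*(5 + (1*(-1 + 0))*6 + (1*(-1 + 0))*36) = -49 - 2*(5 + (1*(-1))*6 + (1*(-1))*36) = -49 - 2*(5 - 1*6 - 1*36) = -49 - 2*(5 - 6 - 36) = -49 - 2*(-37) = -49 + 74 = 25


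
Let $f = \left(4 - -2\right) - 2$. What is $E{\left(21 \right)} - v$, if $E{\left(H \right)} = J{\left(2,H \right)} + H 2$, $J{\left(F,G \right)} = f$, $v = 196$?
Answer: $-150$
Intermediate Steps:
$f = 4$ ($f = \left(4 + 2\right) - 2 = 6 - 2 = 4$)
$J{\left(F,G \right)} = 4$
$E{\left(H \right)} = 4 + 2 H$ ($E{\left(H \right)} = 4 + H 2 = 4 + 2 H$)
$E{\left(21 \right)} - v = \left(4 + 2 \cdot 21\right) - 196 = \left(4 + 42\right) - 196 = 46 - 196 = -150$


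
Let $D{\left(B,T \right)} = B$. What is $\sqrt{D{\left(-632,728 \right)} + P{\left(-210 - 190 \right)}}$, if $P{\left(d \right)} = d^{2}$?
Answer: $2 \sqrt{39842} \approx 399.21$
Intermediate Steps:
$\sqrt{D{\left(-632,728 \right)} + P{\left(-210 - 190 \right)}} = \sqrt{-632 + \left(-210 - 190\right)^{2}} = \sqrt{-632 + \left(-400\right)^{2}} = \sqrt{-632 + 160000} = \sqrt{159368} = 2 \sqrt{39842}$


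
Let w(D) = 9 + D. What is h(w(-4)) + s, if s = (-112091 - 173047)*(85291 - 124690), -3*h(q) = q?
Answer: 33702456181/3 ≈ 1.1234e+10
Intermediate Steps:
h(q) = -q/3
s = 11234152062 (s = -285138*(-39399) = 11234152062)
h(w(-4)) + s = -(9 - 4)/3 + 11234152062 = -1/3*5 + 11234152062 = -5/3 + 11234152062 = 33702456181/3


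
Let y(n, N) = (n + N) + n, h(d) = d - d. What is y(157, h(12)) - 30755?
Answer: -30441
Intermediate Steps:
h(d) = 0
y(n, N) = N + 2*n (y(n, N) = (N + n) + n = N + 2*n)
y(157, h(12)) - 30755 = (0 + 2*157) - 30755 = (0 + 314) - 30755 = 314 - 30755 = -30441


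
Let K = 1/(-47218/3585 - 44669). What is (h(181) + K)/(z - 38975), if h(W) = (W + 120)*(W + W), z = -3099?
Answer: -17454141491261/6739648219142 ≈ -2.5898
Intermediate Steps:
K = -3585/160185583 (K = 1/(-47218*1/3585 - 44669) = 1/(-47218/3585 - 44669) = 1/(-160185583/3585) = -3585/160185583 ≈ -2.2380e-5)
h(W) = 2*W*(120 + W) (h(W) = (120 + W)*(2*W) = 2*W*(120 + W))
(h(181) + K)/(z - 38975) = (2*181*(120 + 181) - 3585/160185583)/(-3099 - 38975) = (2*181*301 - 3585/160185583)/(-42074) = (108962 - 3585/160185583)*(-1/42074) = (17454141491261/160185583)*(-1/42074) = -17454141491261/6739648219142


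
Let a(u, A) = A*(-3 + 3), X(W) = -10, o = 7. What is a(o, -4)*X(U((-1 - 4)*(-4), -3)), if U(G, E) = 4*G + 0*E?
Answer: 0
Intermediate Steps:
U(G, E) = 4*G (U(G, E) = 4*G + 0 = 4*G)
a(u, A) = 0 (a(u, A) = A*0 = 0)
a(o, -4)*X(U((-1 - 4)*(-4), -3)) = 0*(-10) = 0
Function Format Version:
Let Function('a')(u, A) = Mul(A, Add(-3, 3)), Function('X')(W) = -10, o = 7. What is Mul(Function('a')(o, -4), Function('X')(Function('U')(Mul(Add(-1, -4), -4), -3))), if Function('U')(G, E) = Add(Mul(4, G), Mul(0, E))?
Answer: 0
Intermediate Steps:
Function('U')(G, E) = Mul(4, G) (Function('U')(G, E) = Add(Mul(4, G), 0) = Mul(4, G))
Function('a')(u, A) = 0 (Function('a')(u, A) = Mul(A, 0) = 0)
Mul(Function('a')(o, -4), Function('X')(Function('U')(Mul(Add(-1, -4), -4), -3))) = Mul(0, -10) = 0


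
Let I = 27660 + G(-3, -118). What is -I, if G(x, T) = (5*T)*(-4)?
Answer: -30020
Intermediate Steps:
G(x, T) = -20*T
I = 30020 (I = 27660 - 20*(-118) = 27660 + 2360 = 30020)
-I = -1*30020 = -30020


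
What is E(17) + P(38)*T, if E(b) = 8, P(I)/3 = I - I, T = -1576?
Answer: 8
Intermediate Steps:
P(I) = 0 (P(I) = 3*(I - I) = 3*0 = 0)
E(17) + P(38)*T = 8 + 0*(-1576) = 8 + 0 = 8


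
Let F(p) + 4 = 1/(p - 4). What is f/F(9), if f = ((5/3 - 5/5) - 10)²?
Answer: -3920/171 ≈ -22.924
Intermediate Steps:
F(p) = -4 + 1/(-4 + p) (F(p) = -4 + 1/(p - 4) = -4 + 1/(-4 + p))
f = 784/9 (f = ((5*(⅓) - 5*⅕) - 10)² = ((5/3 - 1) - 10)² = (⅔ - 10)² = (-28/3)² = 784/9 ≈ 87.111)
f/F(9) = 784/(9*(((17 - 4*9)/(-4 + 9)))) = 784/(9*(((17 - 36)/5))) = 784/(9*(((⅕)*(-19)))) = 784/(9*(-19/5)) = (784/9)*(-5/19) = -3920/171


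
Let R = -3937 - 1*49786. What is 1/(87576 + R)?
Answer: 1/33853 ≈ 2.9539e-5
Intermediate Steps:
R = -53723 (R = -3937 - 49786 = -53723)
1/(87576 + R) = 1/(87576 - 53723) = 1/33853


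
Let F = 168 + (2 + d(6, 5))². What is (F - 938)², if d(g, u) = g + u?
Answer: 361201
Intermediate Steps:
F = 337 (F = 168 + (2 + (6 + 5))² = 168 + (2 + 11)² = 168 + 13² = 168 + 169 = 337)
(F - 938)² = (337 - 938)² = (-601)² = 361201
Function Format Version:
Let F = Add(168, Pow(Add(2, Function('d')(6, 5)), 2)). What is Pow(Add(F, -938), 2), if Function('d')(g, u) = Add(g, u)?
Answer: 361201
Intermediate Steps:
F = 337 (F = Add(168, Pow(Add(2, Add(6, 5)), 2)) = Add(168, Pow(Add(2, 11), 2)) = Add(168, Pow(13, 2)) = Add(168, 169) = 337)
Pow(Add(F, -938), 2) = Pow(Add(337, -938), 2) = Pow(-601, 2) = 361201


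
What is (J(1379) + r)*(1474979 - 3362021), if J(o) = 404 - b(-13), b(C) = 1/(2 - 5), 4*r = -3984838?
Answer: 1879126173317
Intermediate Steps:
r = -1992419/2 (r = (¼)*(-3984838) = -1992419/2 ≈ -9.9621e+5)
b(C) = -⅓ (b(C) = 1/(-3) = -⅓)
J(o) = 1213/3 (J(o) = 404 - 1*(-⅓) = 404 + ⅓ = 1213/3)
(J(1379) + r)*(1474979 - 3362021) = (1213/3 - 1992419/2)*(1474979 - 3362021) = -5974831/6*(-1887042) = 1879126173317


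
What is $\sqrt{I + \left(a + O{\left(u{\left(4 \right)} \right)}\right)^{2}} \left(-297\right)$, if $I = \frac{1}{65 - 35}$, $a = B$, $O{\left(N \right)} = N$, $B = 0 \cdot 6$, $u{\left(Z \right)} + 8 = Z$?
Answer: $- \frac{99 \sqrt{14430}}{10} \approx -1189.2$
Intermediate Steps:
$u{\left(Z \right)} = -8 + Z$
$B = 0$
$a = 0$
$I = \frac{1}{30} \approx 0.033333$
$\sqrt{I + \left(a + O{\left(u{\left(4 \right)} \right)}\right)^{2}} \left(-297\right) = \sqrt{\frac{1}{30} + \left(0 + \left(-8 + 4\right)\right)^{2}} \left(-297\right) = \sqrt{\frac{1}{30} + \left(0 - 4\right)^{2}} \left(-297\right) = \sqrt{\frac{1}{30} + \left(-4\right)^{2}} \left(-297\right) = \sqrt{\frac{1}{30} + 16} \left(-297\right) = \sqrt{\frac{481}{30}} \left(-297\right) = \frac{\sqrt{14430}}{30} \left(-297\right) = - \frac{99 \sqrt{14430}}{10}$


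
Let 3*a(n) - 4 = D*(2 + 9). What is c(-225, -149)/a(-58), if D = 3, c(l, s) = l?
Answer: -675/37 ≈ -18.243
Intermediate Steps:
a(n) = 37/3 (a(n) = 4/3 + (3*(2 + 9))/3 = 4/3 + (3*11)/3 = 4/3 + (⅓)*33 = 4/3 + 11 = 37/3)
c(-225, -149)/a(-58) = -225/37/3 = -225*3/37 = -675/37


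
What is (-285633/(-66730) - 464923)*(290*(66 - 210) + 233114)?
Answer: -2968285750623289/33365 ≈ -8.8964e+10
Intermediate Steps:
(-285633/(-66730) - 464923)*(290*(66 - 210) + 233114) = (-285633*(-1/66730) - 464923)*(290*(-144) + 233114) = (285633/66730 - 464923)*(-41760 + 233114) = -31024026157/66730*191354 = -2968285750623289/33365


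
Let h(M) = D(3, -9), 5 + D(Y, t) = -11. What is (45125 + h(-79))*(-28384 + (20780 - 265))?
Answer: -354962721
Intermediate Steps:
D(Y, t) = -16 (D(Y, t) = -5 - 11 = -16)
h(M) = -16
(45125 + h(-79))*(-28384 + (20780 - 265)) = (45125 - 16)*(-28384 + (20780 - 265)) = 45109*(-28384 + 20515) = 45109*(-7869) = -354962721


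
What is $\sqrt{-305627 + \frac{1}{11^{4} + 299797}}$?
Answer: $\frac{5 i \sqrt{1208709012380790}}{314438} \approx 552.83 i$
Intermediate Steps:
$\sqrt{-305627 + \frac{1}{11^{4} + 299797}} = \sqrt{-305627 + \frac{1}{14641 + 299797}} = \sqrt{-305627 + \frac{1}{314438}} = \sqrt{- \frac{96100742625}{314438}} = \frac{5 i \sqrt{1208709012380790}}{314438}$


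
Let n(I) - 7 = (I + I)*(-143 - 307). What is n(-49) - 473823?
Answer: -429716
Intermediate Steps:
n(I) = 7 - 900*I (n(I) = 7 + (I + I)*(-143 - 307) = 7 + (2*I)*(-450) = 7 - 900*I)
n(-49) - 473823 = (7 - 900*(-49)) - 473823 = (7 + 44100) - 473823 = 44107 - 473823 = -429716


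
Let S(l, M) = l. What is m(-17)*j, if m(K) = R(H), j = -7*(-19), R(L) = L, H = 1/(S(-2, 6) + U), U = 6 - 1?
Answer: 133/3 ≈ 44.333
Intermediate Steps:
U = 5
H = 1/3 (H = 1/(-2 + 5) = 1/3 ≈ 0.33333)
j = 133
m(K) = 1/3
m(-17)*j = (1/3)*133 = 133/3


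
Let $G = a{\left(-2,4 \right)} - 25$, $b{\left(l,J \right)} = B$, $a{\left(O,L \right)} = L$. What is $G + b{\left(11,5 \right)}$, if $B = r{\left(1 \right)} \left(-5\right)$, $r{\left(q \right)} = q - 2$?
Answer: $-16$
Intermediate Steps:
$r{\left(q \right)} = -2 + q$
$B = 5$ ($B = \left(-2 + 1\right) \left(-5\right) = \left(-1\right) \left(-5\right) = 5$)
$b{\left(l,J \right)} = 5$
$G = -21$ ($G = 4 - 25 = -21$)
$G + b{\left(11,5 \right)} = -21 + 5 = -16$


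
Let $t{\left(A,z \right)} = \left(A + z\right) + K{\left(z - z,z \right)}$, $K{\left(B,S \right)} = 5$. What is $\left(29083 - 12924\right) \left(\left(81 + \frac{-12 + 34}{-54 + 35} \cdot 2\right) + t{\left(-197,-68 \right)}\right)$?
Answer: $- \frac{55667755}{19} \approx -2.9299 \cdot 10^{6}$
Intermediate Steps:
$t{\left(A,z \right)} = 5 + A + z$ ($t{\left(A,z \right)} = \left(A + z\right) + 5 = 5 + A + z$)
$\left(29083 - 12924\right) \left(\left(81 + \frac{-12 + 34}{-54 + 35} \cdot 2\right) + t{\left(-197,-68 \right)}\right) = \left(29083 - 12924\right) \left(\left(81 + \frac{-12 + 34}{-54 + 35} \cdot 2\right) - 260\right) = 16159 \left(\left(81 + \frac{22}{-19} \cdot 2\right) - 260\right) = 16159 \left(\left(81 + 22 \left(- \frac{1}{19}\right) 2\right) - 260\right) = 16159 \left(\left(81 - \frac{44}{19}\right) - 260\right) = 16159 \left(\frac{1495}{19} - 260\right) = 16159 \left(- \frac{3445}{19}\right) = - \frac{55667755}{19}$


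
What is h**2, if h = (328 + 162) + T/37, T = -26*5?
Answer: 324000000/1369 ≈ 2.3667e+5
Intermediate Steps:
T = -130
h = 18000/37 (h = (328 + 162) - 130/37 = 490 - 130*1/37 = 490 - 130/37 = 18000/37 ≈ 486.49)
h**2 = (18000/37)**2 = 324000000/1369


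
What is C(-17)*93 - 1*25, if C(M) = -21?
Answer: -1978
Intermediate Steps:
C(-17)*93 - 1*25 = -21*93 - 1*25 = -1953 - 25 = -1978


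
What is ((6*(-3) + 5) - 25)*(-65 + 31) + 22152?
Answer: 23444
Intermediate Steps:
((6*(-3) + 5) - 25)*(-65 + 31) + 22152 = ((-18 + 5) - 25)*(-34) + 22152 = (-13 - 25)*(-34) + 22152 = -38*(-34) + 22152 = 1292 + 22152 = 23444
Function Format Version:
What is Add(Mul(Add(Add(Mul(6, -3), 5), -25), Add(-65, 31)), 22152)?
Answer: 23444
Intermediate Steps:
Add(Mul(Add(Add(Mul(6, -3), 5), -25), Add(-65, 31)), 22152) = Add(Mul(Add(Add(-18, 5), -25), -34), 22152) = Add(Mul(Add(-13, -25), -34), 22152) = Add(Mul(-38, -34), 22152) = Add(1292, 22152) = 23444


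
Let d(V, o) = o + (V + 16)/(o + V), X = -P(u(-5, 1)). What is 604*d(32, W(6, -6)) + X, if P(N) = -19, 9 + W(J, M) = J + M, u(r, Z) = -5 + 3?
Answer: -95599/23 ≈ -4156.5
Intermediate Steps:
u(r, Z) = -2
W(J, M) = -9 + J + M (W(J, M) = -9 + (J + M) = -9 + J + M)
X = 19 (X = -1*(-19) = 19)
d(V, o) = o + (16 + V)/(V + o)
604*d(32, W(6, -6)) + X = 604*((16 + 32 + (-9 + 6 - 6)² + 32*(-9 + 6 - 6))/(32 + (-9 + 6 - 6))) + 19 = 604*((16 + 32 + (-9)² + 32*(-9))/(32 - 9)) + 19 = 604*((16 + 32 + 81 - 288)/23) + 19 = 604*((1/23)*(-159)) + 19 = 604*(-159/23) + 19 = -96036/23 + 19 = -95599/23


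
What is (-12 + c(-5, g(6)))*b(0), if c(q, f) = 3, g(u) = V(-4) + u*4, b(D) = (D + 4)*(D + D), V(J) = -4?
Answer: 0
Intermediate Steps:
b(D) = 2*D*(4 + D) (b(D) = (4 + D)*(2*D) = 2*D*(4 + D))
g(u) = -4 + 4*u (g(u) = -4 + u*4 = -4 + 4*u)
(-12 + c(-5, g(6)))*b(0) = (-12 + 3)*(2*0*(4 + 0)) = -18*0*4 = -9*0 = 0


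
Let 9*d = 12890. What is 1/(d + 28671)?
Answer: 9/270929 ≈ 3.3219e-5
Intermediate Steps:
d = 12890/9 (d = (1/9)*12890 = 12890/9 ≈ 1432.2)
1/(d + 28671) = 1/(12890/9 + 28671) = 1/(270929/9) = 9/270929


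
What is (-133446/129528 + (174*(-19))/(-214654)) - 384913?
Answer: -891836255785831/2316975276 ≈ -3.8491e+5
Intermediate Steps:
(-133446/129528 + (174*(-19))/(-214654)) - 384913 = (-133446*1/129528 - 3306*(-1/214654)) - 384913 = (-22241/21588 + 1653/107327) - 384913 = -2351374843/2316975276 - 384913 = -891836255785831/2316975276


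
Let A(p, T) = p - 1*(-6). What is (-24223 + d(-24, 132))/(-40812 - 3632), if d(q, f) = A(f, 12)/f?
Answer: 532883/977768 ≈ 0.54500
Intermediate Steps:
A(p, T) = 6 + p (A(p, T) = p + 6 = 6 + p)
d(q, f) = (6 + f)/f
(-24223 + d(-24, 132))/(-40812 - 3632) = (-24223 + (6 + 132)/132)/(-40812 - 3632) = (-24223 + (1/132)*138)/(-44444) = (-24223 + 23/22)*(-1/44444) = -532883/22*(-1/44444) = 532883/977768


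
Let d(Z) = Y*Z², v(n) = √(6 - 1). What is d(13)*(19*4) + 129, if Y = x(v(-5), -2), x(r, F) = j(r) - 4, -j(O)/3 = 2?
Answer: -128311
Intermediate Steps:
j(O) = -6 (j(O) = -3*2 = -6)
v(n) = √5
x(r, F) = -10 (x(r, F) = -6 - 4 = -10)
Y = -10
d(Z) = -10*Z²
d(13)*(19*4) + 129 = (-10*13²)*(19*4) + 129 = -10*169*76 + 129 = -1690*76 + 129 = -128440 + 129 = -128311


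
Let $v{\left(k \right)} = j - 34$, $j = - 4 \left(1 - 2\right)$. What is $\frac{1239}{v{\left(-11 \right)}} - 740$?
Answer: $- \frac{7813}{10} \approx -781.3$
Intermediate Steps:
$j = 4$ ($j = \left(-4\right) \left(-1\right) = 4$)
$v{\left(k \right)} = -30$ ($v{\left(k \right)} = 4 - 34 = -30$)
$\frac{1239}{v{\left(-11 \right)}} - 740 = \frac{1239}{-30} - 740 = 1239 \left(- \frac{1}{30}\right) - 740 = - \frac{413}{10} - 740 = - \frac{7813}{10}$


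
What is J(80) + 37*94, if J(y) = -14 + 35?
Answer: 3499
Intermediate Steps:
J(y) = 21
J(80) + 37*94 = 21 + 37*94 = 21 + 3478 = 3499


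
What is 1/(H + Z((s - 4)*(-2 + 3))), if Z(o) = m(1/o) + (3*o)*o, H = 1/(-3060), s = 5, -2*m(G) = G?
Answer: 3060/7649 ≈ 0.40005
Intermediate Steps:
m(G) = -G/2
H = -1/3060 ≈ -0.00032680
Z(o) = 3*o**2 - 1/(2*o) (Z(o) = -1/(2*o) + (3*o)*o = -1/(2*o) + 3*o**2 = 3*o**2 - 1/(2*o))
1/(H + Z((s - 4)*(-2 + 3))) = 1/(-1/3060 + (-1 + 6*((5 - 4)*(-2 + 3))**3)/(2*(((5 - 4)*(-2 + 3))))) = 1/(-1/3060 + (-1 + 6*(1*1)**3)/(2*((1*1)))) = 1/(-1/3060 + (1/2)*(-1 + 6*1**3)/1) = 1/(-1/3060 + (1/2)*1*(-1 + 6*1)) = 1/(-1/3060 + (1/2)*1*(-1 + 6)) = 1/(-1/3060 + (1/2)*1*5) = 1/(-1/3060 + 5/2) = 1/(7649/3060) = 3060/7649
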